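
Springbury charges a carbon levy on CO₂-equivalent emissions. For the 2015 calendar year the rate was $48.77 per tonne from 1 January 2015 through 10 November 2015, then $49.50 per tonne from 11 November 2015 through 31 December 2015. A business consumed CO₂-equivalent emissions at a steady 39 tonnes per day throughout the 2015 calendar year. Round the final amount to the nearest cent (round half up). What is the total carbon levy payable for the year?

1 January – 10 November 2015: 314 days × 39 tonnes/day = 12,246 tonnes at $48.77/tonne → $597237.42
11 November – 31 December 2015: 51 days × 39 tonnes/day = 1,989 tonnes at $49.50/tonne → $98455.50

$695692.92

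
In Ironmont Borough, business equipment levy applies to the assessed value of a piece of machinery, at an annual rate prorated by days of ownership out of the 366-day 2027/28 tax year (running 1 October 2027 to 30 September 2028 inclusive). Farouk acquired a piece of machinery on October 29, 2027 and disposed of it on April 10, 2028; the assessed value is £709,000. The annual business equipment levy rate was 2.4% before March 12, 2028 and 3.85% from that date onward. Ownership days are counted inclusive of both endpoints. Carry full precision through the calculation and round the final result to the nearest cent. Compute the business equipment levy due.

October 29, 2027 – March 11, 2028: 135 days at 2.4% → £709,000 × 2.4% × 135/366 = £6,276.3934
March 12 – April 10, 2028: 30 days at 3.85% → £709,000 × 3.85% × 30/366 = £2,237.4180
Total = £8,513.8115

£8,513.81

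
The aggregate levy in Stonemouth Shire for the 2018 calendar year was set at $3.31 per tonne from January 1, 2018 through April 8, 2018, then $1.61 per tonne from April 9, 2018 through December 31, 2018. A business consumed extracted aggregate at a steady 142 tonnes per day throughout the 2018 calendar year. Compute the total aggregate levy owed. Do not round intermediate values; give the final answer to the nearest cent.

January 1 – April 8, 2018: 98 days × 142 tonnes/day = 13,916 tonnes at $3.31/tonne → $46,061.96
April 9 – December 31, 2018: 267 days × 142 tonnes/day = 37,914 tonnes at $1.61/tonne → $61,041.54

$107,103.50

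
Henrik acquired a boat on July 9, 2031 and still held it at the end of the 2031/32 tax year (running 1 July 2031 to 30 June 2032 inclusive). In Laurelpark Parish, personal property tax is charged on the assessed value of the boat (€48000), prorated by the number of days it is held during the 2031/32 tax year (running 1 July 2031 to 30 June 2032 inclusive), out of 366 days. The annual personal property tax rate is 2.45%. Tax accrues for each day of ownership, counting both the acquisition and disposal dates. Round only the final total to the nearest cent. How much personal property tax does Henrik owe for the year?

Days held (July 9, 2031 – June 30, 2032): 358 out of 366
Tax = €48000 × 2.45% × 358/366 = €1150.2951

€1150.30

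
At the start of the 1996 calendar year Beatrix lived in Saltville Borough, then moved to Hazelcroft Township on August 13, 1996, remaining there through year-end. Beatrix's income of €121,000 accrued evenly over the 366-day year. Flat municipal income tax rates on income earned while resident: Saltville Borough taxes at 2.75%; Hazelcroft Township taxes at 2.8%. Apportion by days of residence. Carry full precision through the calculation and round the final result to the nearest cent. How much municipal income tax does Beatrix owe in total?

€3,350.81

Saltville Borough, January 1 – August 12, 1996: 225 days → €121,000 × 2.75% × 225/366 = €2,045.5943
Hazelcroft Township, August 13 – December 31, 1996: 141 days → €121,000 × 2.8% × 141/366 = €1,305.2131
Total = €3,350.8074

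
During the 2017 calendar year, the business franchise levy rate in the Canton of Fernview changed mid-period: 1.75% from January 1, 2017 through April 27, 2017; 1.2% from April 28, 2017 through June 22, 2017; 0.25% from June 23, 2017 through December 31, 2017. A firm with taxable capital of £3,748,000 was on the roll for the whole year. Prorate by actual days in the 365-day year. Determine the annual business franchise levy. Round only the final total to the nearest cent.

January 1 – April 27, 2017: 117 days at 1.75% → £3,748,000 × 1.75% × 117/365 = £21,024.7397
April 28 – June 22, 2017: 56 days at 1.2% → £3,748,000 × 1.2% × 56/365 = £6,900.4274
June 23 – December 31, 2017: 192 days at 0.25% → £3,748,000 × 0.25% × 192/365 = £4,928.8767
Total = £32,854.0438

£32,854.04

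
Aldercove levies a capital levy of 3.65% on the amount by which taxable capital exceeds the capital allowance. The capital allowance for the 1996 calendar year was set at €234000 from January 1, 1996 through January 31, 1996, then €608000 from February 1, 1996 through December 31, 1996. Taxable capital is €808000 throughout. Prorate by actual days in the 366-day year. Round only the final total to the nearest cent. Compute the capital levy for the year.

January 1 – January 31, 1996: 31 days, exemption €234000 → (€808000 − €234000) × 3.65% × 31/366 = €1774.5383
February 1 – December 31, 1996: 335 days, exemption €608000 → (€808000 − €608000) × 3.65% × 335/366 = €6681.6940
Total = €8456.2322

€8456.23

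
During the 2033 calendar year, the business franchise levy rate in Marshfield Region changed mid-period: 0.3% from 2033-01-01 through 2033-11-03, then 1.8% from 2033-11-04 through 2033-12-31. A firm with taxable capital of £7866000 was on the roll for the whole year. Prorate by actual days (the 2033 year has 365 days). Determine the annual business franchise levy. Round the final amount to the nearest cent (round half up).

£42347.10

2033-01-01 to 2033-11-03: 307 days at 0.3% → £7866000 × 0.3% × 307/365 = £19848.1808
2033-11-04 to 2033-12-31: 58 days at 1.8% → £7866000 × 1.8% × 58/365 = £22498.9151
Total = £42347.0959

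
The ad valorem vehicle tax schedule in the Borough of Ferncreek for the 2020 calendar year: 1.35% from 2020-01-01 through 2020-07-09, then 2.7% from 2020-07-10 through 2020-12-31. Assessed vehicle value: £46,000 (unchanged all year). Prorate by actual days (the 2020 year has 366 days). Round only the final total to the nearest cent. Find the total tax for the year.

2020-01-01 to 2020-07-09: 191 days at 1.35% → £46,000 × 1.35% × 191/366 = £324.0738
2020-07-10 to 2020-12-31: 175 days at 2.7% → £46,000 × 2.7% × 175/366 = £593.8525
Total = £917.9262

£917.93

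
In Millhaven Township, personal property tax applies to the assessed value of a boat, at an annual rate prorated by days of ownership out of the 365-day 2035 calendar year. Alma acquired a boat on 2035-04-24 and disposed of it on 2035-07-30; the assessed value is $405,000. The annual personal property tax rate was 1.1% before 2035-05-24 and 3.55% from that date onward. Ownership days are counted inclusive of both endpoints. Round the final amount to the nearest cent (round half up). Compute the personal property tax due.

$3,044.71

2035-04-24 to 2035-05-23: 30 days at 1.1% → $405,000 × 1.1% × 30/365 = $366.1644
2035-05-24 to 2035-07-30: 68 days at 3.55% → $405,000 × 3.55% × 68/365 = $2,678.5479
Total = $3,044.7123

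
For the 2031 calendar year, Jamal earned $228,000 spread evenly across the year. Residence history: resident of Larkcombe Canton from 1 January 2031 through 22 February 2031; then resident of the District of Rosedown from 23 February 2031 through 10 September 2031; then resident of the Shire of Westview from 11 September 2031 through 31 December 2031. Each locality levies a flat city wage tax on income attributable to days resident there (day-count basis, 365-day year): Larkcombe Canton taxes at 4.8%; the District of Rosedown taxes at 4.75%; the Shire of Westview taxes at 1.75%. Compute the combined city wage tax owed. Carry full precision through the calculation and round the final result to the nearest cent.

$8,747.70

Larkcombe Canton, 1 January – 22 February 2031: 53 days → $228,000 × 4.8% × 53/365 = $1,589.1288
The District of Rosedown, 23 February – 10 September 2031: 200 days → $228,000 × 4.75% × 200/365 = $5,934.2466
The Shire of Westview, 11 September – 31 December 2031: 112 days → $228,000 × 1.75% × 112/365 = $1,224.3288
Total = $8,747.7041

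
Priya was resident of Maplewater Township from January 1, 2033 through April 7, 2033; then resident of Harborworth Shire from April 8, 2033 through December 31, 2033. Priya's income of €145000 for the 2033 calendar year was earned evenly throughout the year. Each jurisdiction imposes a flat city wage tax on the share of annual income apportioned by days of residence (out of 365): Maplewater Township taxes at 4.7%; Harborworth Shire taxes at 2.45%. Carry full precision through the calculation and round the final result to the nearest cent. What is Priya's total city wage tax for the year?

Maplewater Township, January 1 – April 7, 2033: 97 days → €145000 × 4.7% × 97/365 = €1811.1096
Harborworth Shire, April 8 – December 31, 2033: 268 days → €145000 × 2.45% × 268/365 = €2608.4110
Total = €4419.5205

€4419.52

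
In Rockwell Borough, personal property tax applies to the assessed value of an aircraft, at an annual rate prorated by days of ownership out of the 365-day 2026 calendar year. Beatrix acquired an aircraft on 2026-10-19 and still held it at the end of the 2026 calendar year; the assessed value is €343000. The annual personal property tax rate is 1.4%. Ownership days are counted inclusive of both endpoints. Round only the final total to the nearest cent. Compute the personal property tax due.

Days held (2026-10-19 to 2026-12-31): 74 out of 365
Tax = €343000 × 1.4% × 74/365 = €973.5562

€973.56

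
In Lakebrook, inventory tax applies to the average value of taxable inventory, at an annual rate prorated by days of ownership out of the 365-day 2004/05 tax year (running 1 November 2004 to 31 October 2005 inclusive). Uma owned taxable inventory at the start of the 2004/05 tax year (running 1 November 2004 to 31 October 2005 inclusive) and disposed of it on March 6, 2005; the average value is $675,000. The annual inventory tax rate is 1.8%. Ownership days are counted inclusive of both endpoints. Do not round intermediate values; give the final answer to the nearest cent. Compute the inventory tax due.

$4,194.25

Days held (November 1, 2004 – March 6, 2005): 126 out of 365
Tax = $675,000 × 1.8% × 126/365 = $4,194.2466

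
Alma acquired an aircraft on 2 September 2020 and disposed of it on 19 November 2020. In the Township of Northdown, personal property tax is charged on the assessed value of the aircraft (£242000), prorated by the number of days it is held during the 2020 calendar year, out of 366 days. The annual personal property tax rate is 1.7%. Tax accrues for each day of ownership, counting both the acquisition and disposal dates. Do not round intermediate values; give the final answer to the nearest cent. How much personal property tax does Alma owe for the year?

Days held (2 September – 19 November 2020): 79 out of 366
Tax = £242000 × 1.7% × 79/366 = £887.9945

£887.99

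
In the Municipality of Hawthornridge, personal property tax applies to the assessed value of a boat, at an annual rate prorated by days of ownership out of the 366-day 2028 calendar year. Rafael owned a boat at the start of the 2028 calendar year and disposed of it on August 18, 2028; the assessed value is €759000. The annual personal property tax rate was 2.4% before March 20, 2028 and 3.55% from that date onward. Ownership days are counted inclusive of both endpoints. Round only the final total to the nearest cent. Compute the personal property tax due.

€15121.93

January 1 – March 19, 2028: 79 days at 2.4% → €759000 × 2.4% × 79/366 = €3931.8689
March 20 – August 18, 2028: 152 days at 3.55% → €759000 × 3.55% × 152/366 = €11190.0656
Total = €15121.9344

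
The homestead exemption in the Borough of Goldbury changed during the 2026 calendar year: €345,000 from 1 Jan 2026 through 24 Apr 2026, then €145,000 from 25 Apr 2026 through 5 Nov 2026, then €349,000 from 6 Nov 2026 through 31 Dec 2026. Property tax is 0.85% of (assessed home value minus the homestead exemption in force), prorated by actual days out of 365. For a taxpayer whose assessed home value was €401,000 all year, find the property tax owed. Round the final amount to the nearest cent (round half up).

1 Jan – 24 Apr 2026: 114 days, exemption €345,000 → (€401,000 − €345,000) × 0.85% × 114/365 = €148.6685
25 Apr – 5 Nov 2026: 195 days, exemption €145,000 → (€401,000 − €145,000) × 0.85% × 195/365 = €1,162.5205
6 Nov – 31 Dec 2026: 56 days, exemption €349,000 → (€401,000 − €349,000) × 0.85% × 56/365 = €67.8137
Total = €1,379.0027

€1,379.00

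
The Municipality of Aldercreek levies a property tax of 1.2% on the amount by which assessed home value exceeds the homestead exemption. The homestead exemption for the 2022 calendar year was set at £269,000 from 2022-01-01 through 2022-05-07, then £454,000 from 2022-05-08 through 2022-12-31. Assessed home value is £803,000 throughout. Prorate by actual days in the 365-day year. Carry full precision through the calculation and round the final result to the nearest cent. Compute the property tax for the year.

2022-01-01 to 2022-05-07: 127 days, exemption £269,000 → (£803,000 − £269,000) × 1.2% × 127/365 = £2,229.6329
2022-05-08 to 2022-12-31: 238 days, exemption £454,000 → (£803,000 − £454,000) × 1.2% × 238/365 = £2,730.8055
Total = £4,960.4384

£4,960.44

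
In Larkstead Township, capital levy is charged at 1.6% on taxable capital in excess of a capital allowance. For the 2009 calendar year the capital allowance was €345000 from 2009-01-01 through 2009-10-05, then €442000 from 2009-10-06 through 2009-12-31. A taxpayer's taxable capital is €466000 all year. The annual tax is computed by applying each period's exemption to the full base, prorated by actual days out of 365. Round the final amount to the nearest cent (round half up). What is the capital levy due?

€1566.07

2009-01-01 to 2009-10-05: 278 days, exemption €345000 → (€466000 − €345000) × 1.6% × 278/365 = €1474.5425
2009-10-06 to 2009-12-31: 87 days, exemption €442000 → (€466000 − €442000) × 1.6% × 87/365 = €91.5288
Total = €1566.0712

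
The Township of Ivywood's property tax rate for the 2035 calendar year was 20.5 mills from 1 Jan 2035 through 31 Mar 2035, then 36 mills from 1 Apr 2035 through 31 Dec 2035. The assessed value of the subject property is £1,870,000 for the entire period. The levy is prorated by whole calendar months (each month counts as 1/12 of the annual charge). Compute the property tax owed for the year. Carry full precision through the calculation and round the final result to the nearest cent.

£60,073.75

1 Jan – 31 Mar 2035: 3 months at 20.5 mills → £1,870,000 × 2.05% × 3/12 = £9,583.7500
1 Apr – 31 Dec 2035: 9 months at 36 mills → £1,870,000 × 3.6% × 9/12 = £50,490.0000
Total = £60,073.7500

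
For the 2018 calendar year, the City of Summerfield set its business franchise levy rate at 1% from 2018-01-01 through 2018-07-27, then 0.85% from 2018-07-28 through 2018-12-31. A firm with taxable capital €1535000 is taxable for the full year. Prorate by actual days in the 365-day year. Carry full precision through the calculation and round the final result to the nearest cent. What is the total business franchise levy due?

€14359.61

2018-01-01 to 2018-07-27: 208 days at 1% → €1535000 × 1% × 208/365 = €8747.3973
2018-07-28 to 2018-12-31: 157 days at 0.85% → €1535000 × 0.85% × 157/365 = €5612.2123
Total = €14359.6096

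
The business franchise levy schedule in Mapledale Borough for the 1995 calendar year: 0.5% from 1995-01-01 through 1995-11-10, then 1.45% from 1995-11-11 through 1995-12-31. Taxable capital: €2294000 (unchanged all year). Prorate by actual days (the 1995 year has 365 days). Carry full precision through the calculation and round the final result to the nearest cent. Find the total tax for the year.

1995-01-01 to 1995-11-10: 314 days at 0.5% → €2294000 × 0.5% × 314/365 = €9867.3425
1995-11-11 to 1995-12-31: 51 days at 1.45% → €2294000 × 1.45% × 51/365 = €4647.7068
Total = €14515.0493

€14515.05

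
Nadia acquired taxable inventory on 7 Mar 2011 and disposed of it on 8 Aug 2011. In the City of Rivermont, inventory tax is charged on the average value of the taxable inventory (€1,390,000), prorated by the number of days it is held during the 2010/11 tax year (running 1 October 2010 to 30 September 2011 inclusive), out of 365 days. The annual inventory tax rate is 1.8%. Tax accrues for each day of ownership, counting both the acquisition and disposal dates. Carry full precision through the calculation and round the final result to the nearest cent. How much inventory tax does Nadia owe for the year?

Days held (7 Mar – 8 Aug 2011): 155 out of 365
Tax = €1,390,000 × 1.8% × 155/365 = €10,624.9315

€10,624.93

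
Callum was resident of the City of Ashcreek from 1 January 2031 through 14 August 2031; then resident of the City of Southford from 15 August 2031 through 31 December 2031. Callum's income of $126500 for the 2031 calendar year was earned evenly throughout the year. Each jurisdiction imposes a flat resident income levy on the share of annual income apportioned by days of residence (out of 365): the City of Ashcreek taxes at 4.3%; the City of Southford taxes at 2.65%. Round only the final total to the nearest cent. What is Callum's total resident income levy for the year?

The City of Ashcreek, 1 January – 14 August 2031: 226 days → $126500 × 4.3% × 226/365 = $3368.0192
The City of Southford, 15 August – 31 December 2031: 139 days → $126500 × 2.65% × 139/365 = $1276.6103
Total = $4644.6295

$4644.63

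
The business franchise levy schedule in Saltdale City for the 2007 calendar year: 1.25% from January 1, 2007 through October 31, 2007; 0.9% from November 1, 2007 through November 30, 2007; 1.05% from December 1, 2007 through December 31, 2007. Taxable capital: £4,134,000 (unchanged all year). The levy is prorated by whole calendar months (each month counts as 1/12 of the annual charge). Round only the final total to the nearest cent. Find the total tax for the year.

£49,780.25

January 1 – October 31, 2007: 10 months at 1.25% → £4,134,000 × 1.25% × 10/12 = £43,062.5000
November 1 – November 30, 2007: 1 month at 0.9% → £4,134,000 × 0.9% × 1/12 = £3,100.5000
December 1 – December 31, 2007: 1 month at 1.05% → £4,134,000 × 1.05% × 1/12 = £3,617.2500
Total = £49,780.2500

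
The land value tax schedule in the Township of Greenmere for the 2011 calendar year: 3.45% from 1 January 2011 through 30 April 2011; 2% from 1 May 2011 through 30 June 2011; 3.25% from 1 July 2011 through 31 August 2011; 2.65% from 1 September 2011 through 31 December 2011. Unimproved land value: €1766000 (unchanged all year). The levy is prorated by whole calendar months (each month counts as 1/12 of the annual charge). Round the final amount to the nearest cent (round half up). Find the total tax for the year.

€51361.17

1 January – 30 April 2011: 4 months at 3.45% → €1766000 × 3.45% × 4/12 = €20309.0000
1 May – 30 June 2011: 2 months at 2% → €1766000 × 2% × 2/12 = €5886.6667
1 July – 31 August 2011: 2 months at 3.25% → €1766000 × 3.25% × 2/12 = €9565.8333
1 September – 31 December 2011: 4 months at 2.65% → €1766000 × 2.65% × 4/12 = €15599.6667
Total = €51361.1667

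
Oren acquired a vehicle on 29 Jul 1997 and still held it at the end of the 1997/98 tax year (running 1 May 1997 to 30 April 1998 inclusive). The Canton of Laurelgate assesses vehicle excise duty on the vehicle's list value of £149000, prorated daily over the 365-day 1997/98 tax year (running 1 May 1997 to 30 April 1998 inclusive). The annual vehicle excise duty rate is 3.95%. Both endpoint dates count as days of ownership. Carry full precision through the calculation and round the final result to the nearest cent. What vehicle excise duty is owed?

Days held (29 Jul 1997 – 30 Apr 1998): 276 out of 365
Tax = £149000 × 3.95% × 276/365 = £4450.4055

£4450.41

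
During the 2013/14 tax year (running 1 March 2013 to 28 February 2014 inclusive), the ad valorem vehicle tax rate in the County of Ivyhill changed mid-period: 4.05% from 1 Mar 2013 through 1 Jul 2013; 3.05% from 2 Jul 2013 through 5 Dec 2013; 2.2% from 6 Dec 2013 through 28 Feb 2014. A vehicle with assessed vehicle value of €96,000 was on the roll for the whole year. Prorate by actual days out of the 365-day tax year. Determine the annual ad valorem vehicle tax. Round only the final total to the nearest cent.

€3,061.48

1 Mar – 1 Jul 2013: 123 days at 4.05% → €96,000 × 4.05% × 123/365 = €1,310.2027
2 Jul – 5 Dec 2013: 157 days at 3.05% → €96,000 × 3.05% × 157/365 = €1,259.4411
6 Dec 2013 – 28 Feb 2014: 85 days at 2.2% → €96,000 × 2.2% × 85/365 = €491.8356
Total = €3,061.4795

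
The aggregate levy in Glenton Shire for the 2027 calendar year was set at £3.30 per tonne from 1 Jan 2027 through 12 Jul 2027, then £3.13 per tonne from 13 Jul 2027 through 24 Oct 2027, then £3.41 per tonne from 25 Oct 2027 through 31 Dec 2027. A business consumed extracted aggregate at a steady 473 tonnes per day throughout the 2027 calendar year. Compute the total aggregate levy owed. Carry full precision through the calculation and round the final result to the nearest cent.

1 Jan – 12 Jul 2027: 193 days × 473 tonnes/day = 91,289 tonnes at £3.30/tonne → £301,253.70
13 Jul – 24 Oct 2027: 104 days × 473 tonnes/day = 49,192 tonnes at £3.13/tonne → £153,970.96
25 Oct – 31 Dec 2027: 68 days × 473 tonnes/day = 32,164 tonnes at £3.41/tonne → £109,679.24

£564,903.90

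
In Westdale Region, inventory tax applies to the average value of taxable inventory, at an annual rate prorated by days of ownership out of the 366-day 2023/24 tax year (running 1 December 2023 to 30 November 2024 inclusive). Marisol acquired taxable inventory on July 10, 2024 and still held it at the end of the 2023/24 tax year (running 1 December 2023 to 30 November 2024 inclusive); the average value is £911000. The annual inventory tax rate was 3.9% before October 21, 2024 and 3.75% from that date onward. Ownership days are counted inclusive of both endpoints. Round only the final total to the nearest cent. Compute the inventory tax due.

£13825.55

July 10 – October 20, 2024: 103 days at 3.9% → £911000 × 3.9% × 103/366 = £9998.5984
October 21 – November 30, 2024: 41 days at 3.75% → £911000 × 3.75% × 41/366 = £3826.9467
Total = £13825.5451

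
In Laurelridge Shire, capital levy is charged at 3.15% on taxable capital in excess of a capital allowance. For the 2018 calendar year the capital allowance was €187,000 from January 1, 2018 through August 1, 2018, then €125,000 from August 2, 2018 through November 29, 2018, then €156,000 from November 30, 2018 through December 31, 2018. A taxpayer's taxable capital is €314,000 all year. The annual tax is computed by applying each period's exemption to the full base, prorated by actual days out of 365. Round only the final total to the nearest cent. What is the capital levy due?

January 1 – August 1, 2018: 213 days, exemption €187,000 → (€314,000 − €187,000) × 3.15% × 213/365 = €2,334.5384
August 2 – November 29, 2018: 120 days, exemption €125,000 → (€314,000 − €125,000) × 3.15% × 120/365 = €1,957.3151
November 30 – December 31, 2018: 32 days, exemption €156,000 → (€314,000 − €156,000) × 3.15% × 32/365 = €436.3397
Total = €4,728.1932

€4,728.19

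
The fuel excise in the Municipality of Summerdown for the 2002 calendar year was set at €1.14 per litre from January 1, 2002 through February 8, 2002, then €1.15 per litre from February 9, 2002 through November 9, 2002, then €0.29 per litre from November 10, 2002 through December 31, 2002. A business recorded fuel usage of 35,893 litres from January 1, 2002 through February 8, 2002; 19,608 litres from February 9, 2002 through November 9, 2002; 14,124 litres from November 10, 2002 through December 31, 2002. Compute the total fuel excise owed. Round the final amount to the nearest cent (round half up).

€67563.18

January 1 – February 8, 2002: 35,893 litres at €1.14/litre → €40918.02
February 9 – November 9, 2002: 19,608 litres at €1.15/litre → €22549.20
November 10 – December 31, 2002: 14,124 litres at €0.29/litre → €4095.96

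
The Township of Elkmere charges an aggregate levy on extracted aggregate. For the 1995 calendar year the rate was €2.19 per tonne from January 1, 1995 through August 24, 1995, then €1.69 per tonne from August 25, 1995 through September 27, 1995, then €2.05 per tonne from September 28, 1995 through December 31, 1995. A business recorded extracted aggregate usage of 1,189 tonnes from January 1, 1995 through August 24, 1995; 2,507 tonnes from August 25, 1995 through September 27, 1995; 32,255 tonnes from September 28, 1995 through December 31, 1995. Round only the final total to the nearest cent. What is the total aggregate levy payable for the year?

€72,963.49

January 1 – August 24, 1995: 1,189 tonnes at €2.19/tonne → €2,603.91
August 25 – September 27, 1995: 2,507 tonnes at €1.69/tonne → €4,236.83
September 28 – December 31, 1995: 32,255 tonnes at €2.05/tonne → €66,122.75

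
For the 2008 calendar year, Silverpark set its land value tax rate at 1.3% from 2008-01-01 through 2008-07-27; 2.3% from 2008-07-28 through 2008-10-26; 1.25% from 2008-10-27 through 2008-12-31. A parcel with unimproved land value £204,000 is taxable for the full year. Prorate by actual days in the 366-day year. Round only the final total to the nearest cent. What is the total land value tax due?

2008-01-01 to 2008-07-27: 209 days at 1.3% → £204,000 × 1.3% × 209/366 = £1,514.3934
2008-07-28 to 2008-10-26: 91 days at 2.3% → £204,000 × 2.3% × 91/366 = £1,166.5902
2008-10-27 to 2008-12-31: 66 days at 1.25% → £204,000 × 1.25% × 66/366 = £459.8361
Total = £3,140.8197

£3,140.82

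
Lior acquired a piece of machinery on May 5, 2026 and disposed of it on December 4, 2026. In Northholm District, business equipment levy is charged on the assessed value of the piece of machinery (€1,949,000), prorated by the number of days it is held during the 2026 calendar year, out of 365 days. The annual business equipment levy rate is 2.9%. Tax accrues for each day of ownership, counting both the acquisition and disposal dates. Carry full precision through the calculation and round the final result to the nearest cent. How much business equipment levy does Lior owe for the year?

Days held (May 5 – December 4, 2026): 214 out of 365
Tax = €1,949,000 × 2.9% × 214/365 = €33,138.3397

€33,138.34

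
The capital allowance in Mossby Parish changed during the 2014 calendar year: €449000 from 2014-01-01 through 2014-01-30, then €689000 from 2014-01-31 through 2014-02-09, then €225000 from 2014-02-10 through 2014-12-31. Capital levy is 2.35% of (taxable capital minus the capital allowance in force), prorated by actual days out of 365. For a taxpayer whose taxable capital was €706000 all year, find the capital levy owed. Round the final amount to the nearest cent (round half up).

2014-01-01 to 2014-01-30: 30 days, exemption €449000 → (€706000 − €449000) × 2.35% × 30/365 = €496.3973
2014-01-31 to 2014-02-09: 10 days, exemption €689000 → (€706000 − €689000) × 2.35% × 10/365 = €10.9452
2014-02-10 to 2014-12-31: 325 days, exemption €225000 → (€706000 − €225000) × 2.35% × 325/365 = €10064.7603
Total = €10572.1027

€10572.10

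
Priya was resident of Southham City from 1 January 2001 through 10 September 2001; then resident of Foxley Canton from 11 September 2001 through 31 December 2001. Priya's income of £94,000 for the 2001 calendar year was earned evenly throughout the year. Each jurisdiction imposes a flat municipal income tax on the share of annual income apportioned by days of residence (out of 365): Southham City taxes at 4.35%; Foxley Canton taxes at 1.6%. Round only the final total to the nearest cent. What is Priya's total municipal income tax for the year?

£3,295.79

Southham City, 1 January – 10 September 2001: 253 days → £94,000 × 4.35% × 253/365 = £2,834.2932
Foxley Canton, 11 September – 31 December 2001: 112 days → £94,000 × 1.6% × 112/365 = £461.5014
Total = £3,295.7945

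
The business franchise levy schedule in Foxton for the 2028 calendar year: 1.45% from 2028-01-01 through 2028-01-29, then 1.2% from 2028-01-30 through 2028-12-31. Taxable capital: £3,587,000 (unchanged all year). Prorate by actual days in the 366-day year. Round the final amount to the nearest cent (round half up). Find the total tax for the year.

£43,754.54

2028-01-01 to 2028-01-29: 29 days at 1.45% → £3,587,000 × 1.45% × 29/366 = £4,121.1298
2028-01-30 to 2028-12-31: 337 days at 1.2% → £3,587,000 × 1.2% × 337/366 = £39,633.4098
Total = £43,754.5396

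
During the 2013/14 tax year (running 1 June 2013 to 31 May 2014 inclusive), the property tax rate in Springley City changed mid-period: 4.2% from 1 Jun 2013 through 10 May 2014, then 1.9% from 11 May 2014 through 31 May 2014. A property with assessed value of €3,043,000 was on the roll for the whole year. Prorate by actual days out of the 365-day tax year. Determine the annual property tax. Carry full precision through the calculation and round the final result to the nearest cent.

€123,779.24

1 Jun 2013 – 10 May 2014: 344 days at 4.2% → €3,043,000 × 4.2% × 344/365 = €120,452.7781
11 May – 31 May 2014: 21 days at 1.9% → €3,043,000 × 1.9% × 21/365 = €3,326.4575
Total = €123,779.2356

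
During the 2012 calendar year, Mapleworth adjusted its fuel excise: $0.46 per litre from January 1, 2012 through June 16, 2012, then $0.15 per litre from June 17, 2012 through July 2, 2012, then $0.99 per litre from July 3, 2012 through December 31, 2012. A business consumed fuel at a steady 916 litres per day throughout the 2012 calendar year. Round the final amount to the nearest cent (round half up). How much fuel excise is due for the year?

January 1 – June 16, 2012: 168 days × 916 litres/day = 153,888 litres at $0.46/litre → $70,788.48
June 17 – July 2, 2012: 16 days × 916 litres/day = 14,656 litres at $0.15/litre → $2,198.40
July 3 – December 31, 2012: 182 days × 916 litres/day = 166,712 litres at $0.99/litre → $165,044.88

$238,031.76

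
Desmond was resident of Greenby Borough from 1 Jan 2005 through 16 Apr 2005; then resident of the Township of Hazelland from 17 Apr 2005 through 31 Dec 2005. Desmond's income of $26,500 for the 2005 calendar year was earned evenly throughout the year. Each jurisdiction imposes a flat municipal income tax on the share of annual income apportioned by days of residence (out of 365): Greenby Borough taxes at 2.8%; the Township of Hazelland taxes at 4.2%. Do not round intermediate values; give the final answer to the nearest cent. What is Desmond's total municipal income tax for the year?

$1,005.26

Greenby Borough, 1 Jan – 16 Apr 2005: 106 days → $26,500 × 2.8% × 106/365 = $215.4849
The Township of Hazelland, 17 Apr – 31 Dec 2005: 259 days → $26,500 × 4.2% × 259/365 = $789.7726
Total = $1,005.2575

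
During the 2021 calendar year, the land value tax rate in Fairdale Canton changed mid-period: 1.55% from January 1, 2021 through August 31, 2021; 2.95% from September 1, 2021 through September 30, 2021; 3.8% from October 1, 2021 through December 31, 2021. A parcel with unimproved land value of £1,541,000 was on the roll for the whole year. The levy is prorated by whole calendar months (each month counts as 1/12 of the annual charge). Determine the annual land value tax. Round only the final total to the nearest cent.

January 1 – August 31, 2021: 8 months at 1.55% → £1,541,000 × 1.55% × 8/12 = £15,923.6667
September 1 – September 30, 2021: 1 month at 2.95% → £1,541,000 × 2.95% × 1/12 = £3,788.2917
October 1 – December 31, 2021: 3 months at 3.8% → £1,541,000 × 3.8% × 3/12 = £14,639.5000
Total = £34,351.4583

£34,351.46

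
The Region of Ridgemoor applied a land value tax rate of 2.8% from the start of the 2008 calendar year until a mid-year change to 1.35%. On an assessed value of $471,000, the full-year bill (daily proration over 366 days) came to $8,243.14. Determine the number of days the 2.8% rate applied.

101 days

Let d = days at the first rate; then 366 − d days at the second rate.
$471,000 × [2.8%·d + 1.35%·(366−d)] / 366 = $8,243.14
Solving gives d = 101, so the new rate took effect on April 11, 2008.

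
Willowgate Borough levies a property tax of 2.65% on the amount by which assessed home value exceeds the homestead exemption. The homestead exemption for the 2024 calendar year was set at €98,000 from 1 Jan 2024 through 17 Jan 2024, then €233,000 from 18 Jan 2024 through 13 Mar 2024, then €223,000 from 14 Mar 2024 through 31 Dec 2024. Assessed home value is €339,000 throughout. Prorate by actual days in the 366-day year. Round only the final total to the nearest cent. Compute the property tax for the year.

€3,187.31

1 Jan – 17 Jan 2024: 17 days, exemption €98,000 → (€339,000 − €98,000) × 2.65% × 17/366 = €296.6407
18 Jan – 13 Mar 2024: 56 days, exemption €233,000 → (€339,000 − €233,000) × 2.65% × 56/366 = €429.7923
14 Mar – 31 Dec 2024: 293 days, exemption €223,000 → (€339,000 − €223,000) × 2.65% × 293/366 = €2,460.8798
Total = €3,187.3128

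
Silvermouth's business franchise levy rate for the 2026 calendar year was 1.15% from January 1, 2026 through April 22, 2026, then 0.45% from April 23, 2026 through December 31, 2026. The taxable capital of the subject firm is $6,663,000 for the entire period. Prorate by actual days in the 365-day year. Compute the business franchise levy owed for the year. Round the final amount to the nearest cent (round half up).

January 1 – April 22, 2026: 112 days at 1.15% → $6,663,000 × 1.15% × 112/365 = $23,512.1753
April 23 – December 31, 2026: 253 days at 0.45% → $6,663,000 × 0.45% × 253/365 = $20,783.0836
Total = $44,295.2589

$44,295.26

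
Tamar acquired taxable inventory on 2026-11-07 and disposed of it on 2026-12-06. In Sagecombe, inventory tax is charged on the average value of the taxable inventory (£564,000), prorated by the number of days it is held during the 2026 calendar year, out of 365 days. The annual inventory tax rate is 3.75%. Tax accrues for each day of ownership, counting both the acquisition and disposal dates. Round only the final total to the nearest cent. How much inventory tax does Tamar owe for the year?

Days held (2026-11-07 to 2026-12-06): 30 out of 365
Tax = £564,000 × 3.75% × 30/365 = £1,738.3562

£1,738.36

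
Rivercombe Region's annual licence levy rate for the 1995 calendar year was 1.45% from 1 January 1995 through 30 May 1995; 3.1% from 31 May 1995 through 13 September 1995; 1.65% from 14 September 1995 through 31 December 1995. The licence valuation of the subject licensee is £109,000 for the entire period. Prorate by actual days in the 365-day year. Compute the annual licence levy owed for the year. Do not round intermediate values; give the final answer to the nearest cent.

1 January – 30 May 1995: 150 days at 1.45% → £109,000 × 1.45% × 150/365 = £649.5205
31 May – 13 September 1995: 106 days at 3.1% → £109,000 × 3.1% × 106/365 = £981.2986
14 September – 31 December 1995: 109 days at 1.65% → £109,000 × 1.65% × 109/365 = £537.0863
Total = £2,167.9055

£2,167.91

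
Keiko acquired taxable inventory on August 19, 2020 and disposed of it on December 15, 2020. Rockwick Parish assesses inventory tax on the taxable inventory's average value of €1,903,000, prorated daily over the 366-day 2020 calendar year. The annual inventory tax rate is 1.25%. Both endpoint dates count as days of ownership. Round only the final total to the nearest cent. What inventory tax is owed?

Days held (August 19 – December 15, 2020): 119 out of 366
Tax = €1,903,000 × 1.25% × 119/366 = €7,734.1872

€7,734.19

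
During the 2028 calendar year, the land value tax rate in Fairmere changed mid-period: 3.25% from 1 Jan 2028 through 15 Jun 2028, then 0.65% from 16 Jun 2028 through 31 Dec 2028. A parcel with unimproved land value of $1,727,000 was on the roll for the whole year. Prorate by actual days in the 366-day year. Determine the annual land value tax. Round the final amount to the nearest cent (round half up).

1 Jan – 15 Jun 2028: 167 days at 3.25% → $1,727,000 × 3.25% × 167/366 = $25,610.0888
16 Jun – 31 Dec 2028: 199 days at 0.65% → $1,727,000 × 0.65% × 199/366 = $6,103.4822
Total = $31,713.5710

$31,713.57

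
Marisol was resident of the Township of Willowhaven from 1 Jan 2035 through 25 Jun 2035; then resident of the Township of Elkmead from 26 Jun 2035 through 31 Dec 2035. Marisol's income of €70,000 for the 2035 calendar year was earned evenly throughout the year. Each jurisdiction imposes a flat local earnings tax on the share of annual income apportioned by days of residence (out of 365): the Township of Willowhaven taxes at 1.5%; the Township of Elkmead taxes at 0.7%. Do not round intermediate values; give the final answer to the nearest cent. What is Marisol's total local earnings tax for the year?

€760.03

The Township of Willowhaven, 1 Jan – 25 Jun 2035: 176 days → €70,000 × 1.5% × 176/365 = €506.3014
The Township of Elkmead, 26 Jun – 31 Dec 2035: 189 days → €70,000 × 0.7% × 189/365 = €253.7260
Total = €760.0274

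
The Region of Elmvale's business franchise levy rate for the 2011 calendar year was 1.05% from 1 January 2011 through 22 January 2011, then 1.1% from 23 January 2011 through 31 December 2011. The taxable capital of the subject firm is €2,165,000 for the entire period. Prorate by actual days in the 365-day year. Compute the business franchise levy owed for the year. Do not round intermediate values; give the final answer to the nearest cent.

1 January – 22 January 2011: 22 days at 1.05% → €2,165,000 × 1.05% × 22/365 = €1,370.1781
23 January – 31 December 2011: 343 days at 1.1% → €2,165,000 × 1.1% × 343/365 = €22,379.5753
Total = €23,749.7534

€23,749.75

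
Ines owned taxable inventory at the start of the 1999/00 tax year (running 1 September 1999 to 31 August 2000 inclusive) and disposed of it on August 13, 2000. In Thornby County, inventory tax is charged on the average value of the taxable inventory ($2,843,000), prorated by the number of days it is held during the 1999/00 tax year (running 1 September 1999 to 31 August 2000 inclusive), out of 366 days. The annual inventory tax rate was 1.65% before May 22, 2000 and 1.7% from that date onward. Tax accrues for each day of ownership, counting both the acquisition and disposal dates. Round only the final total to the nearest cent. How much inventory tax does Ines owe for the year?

September 1, 1999 – May 21, 2000: 264 days at 1.65% → $2,843,000 × 1.65% × 264/366 = $33,836.3607
May 22 – August 13, 2000: 84 days at 1.7% → $2,843,000 × 1.7% × 84/366 = $11,092.3607
Total = $44,928.7213

$44,928.72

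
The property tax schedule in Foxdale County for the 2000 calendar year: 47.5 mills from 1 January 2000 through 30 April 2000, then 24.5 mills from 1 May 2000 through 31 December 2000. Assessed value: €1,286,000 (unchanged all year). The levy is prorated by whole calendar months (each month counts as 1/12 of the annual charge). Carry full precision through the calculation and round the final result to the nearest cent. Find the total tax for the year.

1 January – 30 April 2000: 4 months at 47.5 mills → €1,286,000 × 4.75% × 4/12 = €20,361.6667
1 May – 31 December 2000: 8 months at 24.5 mills → €1,286,000 × 2.45% × 8/12 = €21,004.6667
Total = €41,366.3333

€41,366.33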